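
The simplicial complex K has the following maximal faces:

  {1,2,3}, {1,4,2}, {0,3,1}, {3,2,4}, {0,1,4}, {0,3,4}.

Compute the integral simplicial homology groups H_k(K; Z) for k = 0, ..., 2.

Fix the vertex order 0 < 1 < 2 < 3 < 4 and write every simplex with vertices in increasing order. Then dim K = 2 and the simplices of K are:

  0-simplices (5): [0], [1], [2], [3], [4]
  1-simplices (9): [0,1], [0,3], [0,4], [1,2], [1,3], [1,4], [2,3], [2,4], [3,4]
  2-simplices (6): [0,1,3], [0,1,4], [0,3,4], [1,2,3], [1,2,4], [2,3,4]

giving chain groups C_0 ≅ Z^5, C_1 ≅ Z^9, C_2 ≅ Z^6.

Boundary ∂_1: C_1 → C_0 is given by ∂[p,q] = [q] − [p].
The resulting 5×9 matrix has rank 4, and its Smith normal form has invariant factors (1,1,1,1).

Boundary ∂_2: C_2 → C_1 acts by ∂[p,q,r] = [q,r] − [p,r] + [p,q]. For instance
  ∂[1,2,4] = [2,4] − [1,4] + [1,2],
  ∂[2,3,4] = [3,4] − [2,4] + [2,3].
This gives a 9×6 integer matrix of rank 5; reducing to Smith normal form yields diagonal entries (1,1,1,1,1).

Reading off H_k = ker ∂_k / im ∂_{k+1}:

  H_0: rank C_0 − rank ∂_1 = 5 − 4 = 1, and the invariant factors of ∂_1 are all 1, so H_0 ≅ Z.
  H_1: rank ker ∂_1 − rank ∂_2 = (9 − 4) − 5 = 0, and the invariant factors of ∂_2 are all 1, so H_1 ≅ 0.
  H_2: rank ker ∂_2 − rank ∂_3 = (6 − 5) − 0 = 1, and there is no ∂_3, so H_2 ≅ Z.

H_0 = Z,  H_1 = 0,  H_2 = Z.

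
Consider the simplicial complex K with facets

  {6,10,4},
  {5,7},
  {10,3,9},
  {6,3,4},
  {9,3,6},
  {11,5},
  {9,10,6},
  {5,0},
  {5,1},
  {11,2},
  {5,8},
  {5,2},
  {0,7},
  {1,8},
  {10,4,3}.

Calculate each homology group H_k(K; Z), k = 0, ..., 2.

H_0 ≅ Z^2,  H_1 ≅ Z^3,  H_2 ≅ Z.

Take the total order 0 < 1 < 2 < 3 < 4 < 5 < 6 < 7 < 8 < 9 < 10 < 11 on the vertex set. Then K (dimension 2) consists of the simplices:

  0-simplices (12): [0], [1], [2], [3], [4], [5], [6], [7], [8], [9], [10], [11]
  1-simplices (18): [0,5], [0,7], [1,5], [1,8], [2,5], [2,11], [3,4], [3,6], [3,9], [3,10], [4,6], [4,10], [5,7], [5,8], [5,11], [6,9], [6,10], [9,10]
  2-simplices (6): [3,4,6], [3,4,10], [3,6,9], [3,9,10], [4,6,10], [6,9,10]

giving chain groups C_0 ≅ Z^12, C_1 ≅ Z^18, C_2 ≅ Z^6.

∂_1: C_1 → C_0 sends each edge [p,q] (with p < q) to q − p.
The resulting 12×18 matrix has rank 10, and its Smith normal form has invariant factors (1,1,1,1,1,1,1,1,1,1).

The boundary map ∂_2: C_2 → C_1 maps a triangle to the signed sum of its edges. For instance
  ∂[4,6,10] = [6,10] − [4,10] + [4,6],
  ∂[3,6,9] = [6,9] − [3,9] + [3,6].
The resulting 18×6 matrix has rank 5, and its Smith normal form has invariant factors (1,1,1,1,1).

Reading off H_k = ker ∂_k / im ∂_{k+1}:

  H_0: rank C_0 − rank ∂_1 = 12 − 10 = 2, and the invariant factors of ∂_1 are all 1, so H_0 ≅ Z^2.
  H_1: rank ker ∂_1 − rank ∂_2 = (18 − 10) − 5 = 3, and the invariant factors of ∂_2 are all 1, so H_1 ≅ Z^3.
  H_2: rank ker ∂_2 − rank ∂_3 = (6 − 5) − 0 = 1, and there is no ∂_3, so H_2 ≅ Z.

As a check, the Euler characteristic is 12 − 18 + 6 = 0, which agrees with 2 − 3 + 1 = 0.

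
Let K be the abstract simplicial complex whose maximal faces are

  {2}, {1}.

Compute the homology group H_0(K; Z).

H_0 = Z^2.

Fix the vertex order 1 < 2 and write every simplex with vertices in increasing order. Then dim K = 0 and the simplices of K are:

  0-simplices (2): [1], [2]

giving chain groups C_0 ≅ Z^2.

From H_k ≅ ker(∂_k) / im(∂_{k+1}) we obtain:

  H_0: rank C_0 − rank ∂_1 = 2 − 0 = 2, and there is no ∂_1, so H_0 ≅ Z^2.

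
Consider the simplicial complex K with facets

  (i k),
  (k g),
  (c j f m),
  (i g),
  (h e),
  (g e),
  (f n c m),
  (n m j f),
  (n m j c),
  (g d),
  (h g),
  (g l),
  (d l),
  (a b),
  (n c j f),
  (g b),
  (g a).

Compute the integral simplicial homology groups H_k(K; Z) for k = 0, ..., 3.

H_0 = Z^2,  H_1 = Z^4,  H_2 = 0,  H_3 = Z.

Take the total order a < b < c < d < e < f < g < h < i < j < k < l < m < n on the vertex set. Then K (dimension 3) consists of the simplices:

  0-simplices (14): a, b, c, d, e, f, g, h, i, j, k, l, m, n
  1-simplices (22): ab, ag, bg, cf, cj, cm, cn, dg, dl, eg, eh, fj, fm, fn, gh, gi, gk, gl, ik, jm, jn, mn
  2-simplices (10): cfj, cfm, cfn, cjm, cjn, cmn, fjm, fjn, fmn, jmn
  3-simplices (5): cfjm, cfjn, cfmn, cjmn, fjmn

giving chain groups C_0 ≅ Z^14, C_1 ≅ Z^22, C_2 ≅ Z^10, C_3 ≅ Z^5.

Boundary ∂_1: C_1 → C_0 sends each edge [p,q] (with p < q) to q − p. For instance
  ∂cm = m − c.
As a 14×22 matrix over Z this has rank 12, with invariant factors (1,1,1,1,1,1,1,1,1,1,1,1).

∂_2: C_2 → C_1 acts by ∂[p,q,r] = [q,r] − [p,r] + [p,q]. For instance
  ∂jmn = mn − jn + jm,
  ∂cjm = jm − cm + cj.
The resulting 22×10 matrix has rank 6, and its Smith normal form has invariant factors (1,1,1,1,1,1).

∂_3: C_3 → C_2 sends each 3-simplex σ to the alternating sum Σ_i (−1)^i (σ with its i-th vertex removed). For instance
  ∂cfjm = fjm − cjm + cfm − cfj,
  ∂cfjn = fjn − cjn + cfn − cfj.
The 10×5 boundary matrix has rank 4 and Smith normal form diag(1,1,1,1).

Now H_k = ker ∂_k / im ∂_{k+1}, so:

  H_0: rank C_0 − rank ∂_1 = 14 − 12 = 2, and the invariant factors of ∂_1 are all 1, so H_0 ≅ Z^2.
  H_1: rank ker ∂_1 − rank ∂_2 = (22 − 12) − 6 = 4, and the invariant factors of ∂_2 are all 1, so H_1 ≅ Z^4.
  H_2: rank ker ∂_2 − rank ∂_3 = (10 − 6) − 4 = 0, and the invariant factors of ∂_3 are all 1, so H_2 ≅ 0.
  H_3: rank ker ∂_3 − rank ∂_4 = (5 − 4) − 0 = 1, and there is no ∂_4, so H_3 ≅ Z.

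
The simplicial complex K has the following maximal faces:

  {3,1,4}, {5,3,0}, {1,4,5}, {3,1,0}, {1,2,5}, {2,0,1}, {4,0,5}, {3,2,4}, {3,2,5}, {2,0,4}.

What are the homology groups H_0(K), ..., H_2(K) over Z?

Fix the vertex order 0 < 1 < 2 < 3 < 4 < 5 and write every simplex with vertices in increasing order. Then dim K = 2 and the simplices of K are:

  0-simplices (6): [0], [1], [2], [3], [4], [5]
  1-simplices (15): [0,1], [0,2], [0,3], [0,4], [0,5], [1,2], [1,3], [1,4], [1,5], [2,3], [2,4], [2,5], [3,4], [3,5], [4,5]
  2-simplices (10): [0,1,2], [0,1,3], [0,2,4], [0,3,5], [0,4,5], [1,2,5], [1,3,4], [1,4,5], [2,3,4], [2,3,5]

Hence C_0 ≅ Z^6, C_1 ≅ Z^15, C_2 ≅ Z^10.

∂_1: C_1 → C_0 sends each edge [p,q] (with p < q) to q − p. For instance
  ∂[3,5] = [5] − [3].
The resulting 6×15 matrix has rank 5, and its Smith normal form has invariant factors (1,1,1,1,1).

Boundary ∂_2: C_2 → C_1 acts by ∂[p,q,r] = [q,r] − [p,r] + [p,q]. For instance
  ∂[1,4,5] = [4,5] − [1,5] + [1,4],
  ∂[0,3,5] = [3,5] − [0,5] + [0,3].
The 15×10 boundary matrix has rank 10 and Smith normal form diag(1,1,1,1,1,1,1,1,1,2).

Reading off H_k = ker ∂_k / im ∂_{k+1}:

  H_0: rank C_0 − rank ∂_1 = 6 − 5 = 1, and the invariant factors of ∂_1 are all 1, so H_0 ≅ Z.
  H_1: rank ker ∂_1 − rank ∂_2 = (15 − 5) − 10 = 0, and ∂_2 has invariant factor 2 > 1, so H_1 ≅ Z/2.
  H_2: rank ker ∂_2 − rank ∂_3 = (10 − 10) − 0 = 0, and there is no ∂_3, so H_2 ≅ 0.

H_0 ≅ Z,  H_1 ≅ Z/2,  H_2 = 0.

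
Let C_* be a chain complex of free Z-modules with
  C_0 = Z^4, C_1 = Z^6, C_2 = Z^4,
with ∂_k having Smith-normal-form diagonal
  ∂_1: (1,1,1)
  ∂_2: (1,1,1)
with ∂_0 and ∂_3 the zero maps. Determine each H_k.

H_0 ≅ Z,  H_1 = 0,  H_2 ≅ Z.

H_0: b_0 = 4 − 0 − 3 = 1; torsion from ∂_1 factors > 1: none. So H_0 ≅ Z.
H_1: b_1 = 6 − 3 − 3 = 0; torsion from ∂_2 factors > 1: none. So H_1 ≅ 0.
H_2: b_2 = 4 − 3 − 0 = 1; torsion from ∂_3 factors > 1: none. So H_2 ≅ Z.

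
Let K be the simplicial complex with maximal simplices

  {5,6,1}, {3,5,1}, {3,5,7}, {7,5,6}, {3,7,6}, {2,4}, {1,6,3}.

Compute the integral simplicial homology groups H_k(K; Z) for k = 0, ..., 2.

H_0 ≅ Z^2,  H_1 = 0,  H_2 ≅ Z.

Fix the vertex order 1 < 2 < 3 < 4 < 5 < 6 < 7 and write every simplex with vertices in increasing order. Then dim K = 2 and the simplices of K are:

  0-simplices (7): [1], [2], [3], [4], [5], [6], [7]
  1-simplices (10): [1,3], [1,5], [1,6], [2,4], [3,5], [3,6], [3,7], [5,6], [5,7], [6,7]
  2-simplices (6): [1,3,5], [1,3,6], [1,5,6], [3,5,7], [3,6,7], [5,6,7]

so the chain groups are C_0 ≅ Z^7, C_1 ≅ Z^10, C_2 ≅ Z^6.

Boundary ∂_1: C_1 → C_0 sends each edge [p,q] (with p < q) to q − p.
This gives a 7×10 integer matrix of rank 5; reducing to Smith normal form yields diagonal entries (1,1,1,1,1).

∂_2: C_2 → C_1 acts by ∂[p,q,r] = [q,r] − [p,r] + [p,q]. For instance
  ∂[5,6,7] = [6,7] − [5,7] + [5,6],
  ∂[3,5,7] = [5,7] − [3,7] + [3,5].
This gives a 10×6 integer matrix of rank 5; reducing to Smith normal form yields diagonal entries (1,1,1,1,1).

Reading off H_k = ker ∂_k / im ∂_{k+1}:

  H_0: rank C_0 − rank ∂_1 = 7 − 5 = 2, and the invariant factors of ∂_1 are all 1, so H_0 = Z^2.
  H_1: rank ker ∂_1 − rank ∂_2 = (10 − 5) − 5 = 0, and the invariant factors of ∂_2 are all 1, so H_1 = 0.
  H_2: rank ker ∂_2 − rank ∂_3 = (6 − 5) − 0 = 1, and there is no ∂_3, so H_2 = Z.

(K is a triangulation of the disjoint union of the 1-simplex and the 2-sphere S^2.)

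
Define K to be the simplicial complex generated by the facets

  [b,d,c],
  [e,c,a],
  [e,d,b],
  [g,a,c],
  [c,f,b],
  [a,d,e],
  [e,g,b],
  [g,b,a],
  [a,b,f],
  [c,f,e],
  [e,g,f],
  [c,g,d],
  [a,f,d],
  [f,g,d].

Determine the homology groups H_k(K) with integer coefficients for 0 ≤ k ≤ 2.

H_0 = Z,  H_1 = Z^2,  H_2 = Z.

We work with the vertex ordering a < b < c < d < e < f < g. The simplices of K, each written with vertices in increasing order, are:

  0-simplices (7): a, b, c, d, e, f, g
  1-simplices (21): ab, ac, ad, ae, af, ag, bc, bd, be, bf, bg, cd, ce, cf, cg, de, df, dg, ef, eg, fg
  2-simplices (14): abf, abg, ace, acg, ade, adf, bcd, bcf, bde, beg, cdg, cef, dfg, efg

so the chain groups are C_0 ≅ Z^7, C_1 ≅ Z^21, C_2 ≅ Z^14.

∂_1: C_1 → C_0 maps an edge to its endpoints' difference, ∂[p,q] = q − p.
This gives a 7×21 integer matrix of rank 6; reducing to Smith normal form yields diagonal entries (1,1,1,1,1,1).

Boundary ∂_2: C_2 → C_1 sends each 2-simplex [p,q,r] to [q,r] − [p,r] + [p,q]. For instance
  ∂bcf = cf − bf + bc,
  ∂adf = df − af + ad.
The 21×14 boundary matrix has rank 13 and Smith normal form diag(1,1,1,1,1,1,1,1,1,1,1,1,1).

Reading off H_k = ker ∂_k / im ∂_{k+1}:

  H_0: rank C_0 − rank ∂_1 = 7 − 6 = 1, and the invariant factors of ∂_1 are all 1, so H_0 ≅ Z.
  H_1: rank ker ∂_1 − rank ∂_2 = (21 − 6) − 13 = 2, and the invariant factors of ∂_2 are all 1, so H_1 ≅ Z^2.
  H_2: rank ker ∂_2 − rank ∂_3 = (14 − 13) − 0 = 1, and there is no ∂_3, so H_2 ≅ Z.

(K is a triangulation of the torus T^2.)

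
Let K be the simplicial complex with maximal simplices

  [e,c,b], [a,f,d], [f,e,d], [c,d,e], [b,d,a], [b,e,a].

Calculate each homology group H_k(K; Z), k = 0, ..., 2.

Order the vertices as a < b < c < d < e < f. Listing each simplex with vertices in this order, K has dimension 2 with simplices:

  0-simplices (6): a, b, c, d, e, f
  1-simplices (12): ab, ad, ae, af, bc, bd, be, cd, ce, de, df, ef
  2-simplices (6): abd, abe, adf, bce, cde, def

so the chain groups are C_0 ≅ Z^6, C_1 ≅ Z^12, C_2 ≅ Z^6.

The boundary map ∂_1: C_1 → C_0 is given by ∂[p,q] = [q] − [p]. For instance
  ∂be = e − b.
As a 6×12 matrix over Z this has rank 5, with invariant factors (1,1,1,1,1).

∂_2: C_2 → C_1 sends each 2-simplex [p,q,r] to [q,r] − [p,r] + [p,q]. For instance
  ∂def = ef − df + de,
  ∂cde = de − ce + cd.
As a 12×6 matrix over Z this has rank 6, with invariant factors (1,1,1,1,1,1).

From H_k ≅ ker(∂_k) / im(∂_{k+1}) we obtain:

  H_0: rank C_0 − rank ∂_1 = 6 − 5 = 1, and the invariant factors of ∂_1 are all 1, so H_0 ≅ Z.
  H_1: rank ker ∂_1 − rank ∂_2 = (12 − 5) − 6 = 1, and the invariant factors of ∂_2 are all 1, so H_1 ≅ Z.
  H_2: rank ker ∂_2 − rank ∂_3 = (6 − 6) − 0 = 0, and there is no ∂_3, so H_2 ≅ 0.

As a check, the Euler characteristic is 6 − 12 + 6 = 0, which agrees with 1 − 1 + 0 = 0.
(K is a triangulation of the cylinder S^1 x I.)

H_0 ≅ Z,  H_1 ≅ Z,  H_2 = 0.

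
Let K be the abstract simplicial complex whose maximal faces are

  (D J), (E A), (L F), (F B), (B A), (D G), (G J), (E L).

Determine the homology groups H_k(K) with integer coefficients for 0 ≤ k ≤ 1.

H_0 = Z^2,  H_1 = Z^2.

Fix the vertex order A < B < D < E < F < G < J < L and write every simplex with vertices in increasing order. Then dim K = 1 and the simplices of K are:

  0-simplices (8): A, B, D, E, F, G, J, L
  1-simplices (8): AB, AE, BF, DG, DJ, EL, FL, GJ

so the chain groups are C_0 ≅ Z^8, C_1 ≅ Z^8.

∂_1: C_1 → C_0 is given by ∂[p,q] = [q] − [p].
This gives a 8×8 integer matrix of rank 6; reducing to Smith normal form yields diagonal entries (1,1,1,1,1,1).

Computing H_k = (kernel of ∂_k) / (image of ∂_{k+1}):

  H_0: rank C_0 − rank ∂_1 = 8 − 6 = 2, and the invariant factors of ∂_1 are all 1, so H_0 = Z^2.
  H_1: rank ker ∂_1 − rank ∂_2 = (8 − 6) − 0 = 2, and there is no ∂_2, so H_1 = Z^2.

(K is a triangulation of the disjoint union of the circle S^1 and the circle S^1.)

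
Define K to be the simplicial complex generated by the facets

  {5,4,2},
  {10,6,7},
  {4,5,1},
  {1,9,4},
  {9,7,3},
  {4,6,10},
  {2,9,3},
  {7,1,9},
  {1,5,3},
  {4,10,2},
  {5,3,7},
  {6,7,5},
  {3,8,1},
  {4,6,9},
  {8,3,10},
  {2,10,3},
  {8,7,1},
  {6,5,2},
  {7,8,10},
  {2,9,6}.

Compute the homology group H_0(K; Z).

H_0 ≅ Z.

Order the vertices as 1 < 2 < 3 < 4 < 5 < 6 < 7 < 8 < 9 < 10. Listing each simplex with vertices in this order, K has dimension 2 with simplices:

  0-simplices (10): [1], [2], [3], [4], [5], [6], [7], [8], [9], [10]
  1-simplices (30): (30 of them)
  2-simplices (20): (20 of them)

so the chain groups are C_0 ≅ Z^10, C_1 ≅ Z^30, C_2 ≅ Z^20.

The boundary map ∂_1: C_1 → C_0 is given by ∂[p,q] = [q] − [p].
As a 10×30 matrix over Z this has rank 9, with invariant factors (1,1,1,1,1,1,1,1,1).

The boundary map ∂_2: C_2 → C_1 maps a triangle to the signed sum of its edges. For instance
  ∂[2,4,10] = [4,10] − [2,10] + [2,4],
  ∂[4,6,9] = [6,9] − [4,9] + [4,6].
The resulting 30×20 matrix has rank 20, and its Smith normal form has invariant factors (1,1,1,1,1,1,1,1,1,1,1,1,1,1,1,1,1,1,1,2).

Computing H_k = (kernel of ∂_k) / (image of ∂_{k+1}):

  H_0: rank C_0 − rank ∂_1 = 10 − 9 = 1, and the invariant factors of ∂_1 are all 1, so H_0 = Z.

(K is a triangulation of the Klein bottle.)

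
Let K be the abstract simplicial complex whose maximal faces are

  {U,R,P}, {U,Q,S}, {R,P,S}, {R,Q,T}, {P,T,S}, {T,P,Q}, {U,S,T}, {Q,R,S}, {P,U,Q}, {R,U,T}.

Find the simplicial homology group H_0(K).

Fix the vertex order P < Q < R < S < T < U and write every simplex with vertices in increasing order. Then dim K = 2 and the simplices of K are:

  0-simplices (6): P, Q, R, S, T, U
  1-simplices (15): PQ, PR, PS, PT, PU, QR, QS, QT, QU, RS, RT, RU, ST, SU, TU
  2-simplices (10): PQT, PQU, PRS, PRU, PST, QRS, QRT, QSU, RTU, STU

Hence C_0 ≅ Z^6, C_1 ≅ Z^15, C_2 ≅ Z^10.

Boundary ∂_1: C_1 → C_0 sends each edge [p,q] (with p < q) to q − p.
As a 6×15 matrix over Z this has rank 5, with invariant factors (1,1,1,1,1).

∂_2: C_2 → C_1 maps a triangle to the signed sum of its edges. For instance
  ∂RTU = TU − RU + RT,
  ∂PQT = QT − PT + PQ.
This gives a 15×10 integer matrix of rank 10; reducing to Smith normal form yields diagonal entries (1,1,1,1,1,1,1,1,1,2).

From H_k ≅ ker(∂_k) / im(∂_{k+1}) we obtain:

  H_0: rank C_0 − rank ∂_1 = 6 − 5 = 1, and the invariant factors of ∂_1 are all 1, so H_0 = Z.

H_0 = Z.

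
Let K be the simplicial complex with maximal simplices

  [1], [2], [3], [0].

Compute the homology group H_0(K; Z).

H_0 ≅ Z^4.

K has 4 vertices.
rank ∂_0 = 0, rank ∂_1 = 0 ⇒ b_0 = 4 − 0 − 0 = 4. So H_0 = Z^4.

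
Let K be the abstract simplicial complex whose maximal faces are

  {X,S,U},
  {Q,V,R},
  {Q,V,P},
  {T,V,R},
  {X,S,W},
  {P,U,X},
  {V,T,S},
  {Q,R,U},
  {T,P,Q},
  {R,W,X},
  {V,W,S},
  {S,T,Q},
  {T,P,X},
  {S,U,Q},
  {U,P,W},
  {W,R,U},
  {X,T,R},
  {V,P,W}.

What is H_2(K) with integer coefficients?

Order the vertices as P < Q < R < S < T < U < V < W < X. Listing each simplex with vertices in this order, K has dimension 2 with simplices:

  0-simplices (9): P, Q, R, S, T, U, V, W, X
  1-simplices (27): PQ, PT, PU, PV, PW, PX, QR, QS, QT, QU, QV, RT, RU, RV, RW, RX, ST, SU, SV, SW, SX, TV, TX, UW, UX, VW, WX
  2-simplices (18): PQT, PQV, PTX, PUW, PUX, PVW, QRU, QRV, QST, QSU, RTV, RTX, RUW, RWX, STV, SUX, SVW, SWX

so the chain groups are C_0 ≅ Z^9, C_1 ≅ Z^27, C_2 ≅ Z^18.

Boundary ∂_1: C_1 → C_0 maps an edge to its endpoints' difference, ∂[p,q] = q − p.
As a 9×27 matrix over Z this has rank 8, with invariant factors (1,1,1,1,1,1,1,1).

The boundary map ∂_2: C_2 → C_1 acts by ∂[p,q,r] = [q,r] − [p,r] + [p,q]. For instance
  ∂SWX = WX − SX + SW,
  ∂PUX = UX − PX + PU.
The 27×18 boundary matrix has rank 18 and Smith normal form diag(1,1,1,1,1,1,1,1,1,1,1,1,1,1,1,1,1,2).

Computing H_k = (kernel of ∂_k) / (image of ∂_{k+1}):

  H_2: rank ker ∂_2 − rank ∂_3 = (18 − 18) − 0 = 0, and there is no ∂_3, so H_2 ≅ 0.

H_2 = 0.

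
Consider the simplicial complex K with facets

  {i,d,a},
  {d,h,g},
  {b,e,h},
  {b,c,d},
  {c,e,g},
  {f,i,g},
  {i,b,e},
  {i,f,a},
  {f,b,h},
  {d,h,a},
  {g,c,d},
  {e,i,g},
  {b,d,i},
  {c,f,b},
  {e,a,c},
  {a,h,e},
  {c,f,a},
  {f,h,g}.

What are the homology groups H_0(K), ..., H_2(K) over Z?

Take the total order a < b < c < d < e < f < g < h < i on the vertex set. Then K (dimension 2) consists of the simplices:

  0-simplices (9): a, b, c, d, e, f, g, h, i
  1-simplices (27): ac, ad, ae, af, ah, ai, bc, bd, be, bf, bh, bi, cd, ce, cf, cg, dg, dh, di, eg, eh, ei, fg, fh, fi, gh, gi
  2-simplices (18): ace, acf, adh, adi, aeh, afi, bcd, bcf, bdi, beh, bei, bfh, cdg, ceg, dgh, egi, fgh, fgi

Hence C_0 ≅ Z^9, C_1 ≅ Z^27, C_2 ≅ Z^18.

∂_1: C_1 → C_0 maps an edge to its endpoints' difference, ∂[p,q] = q − p. For instance
  ∂ae = e − a.
As a 9×27 matrix over Z this has rank 8, with invariant factors (1,1,1,1,1,1,1,1).

∂_2: C_2 → C_1 sends each 2-simplex [p,q,r] to [q,r] − [p,r] + [p,q]. For instance
  ∂ceg = eg − cg + ce,
  ∂bdi = di − bi + bd.
As a 27×18 matrix over Z this has rank 17, with invariant factors (1,1,1,1,1,1,1,1,1,1,1,1,1,1,1,1,1).

Now H_k = ker ∂_k / im ∂_{k+1}, so:

  H_0: rank C_0 − rank ∂_1 = 9 − 8 = 1, and the invariant factors of ∂_1 are all 1, so H_0 = Z.
  H_1: rank ker ∂_1 − rank ∂_2 = (27 − 8) − 17 = 2, and the invariant factors of ∂_2 are all 1, so H_1 = Z^2.
  H_2: rank ker ∂_2 − rank ∂_3 = (18 − 17) − 0 = 1, and there is no ∂_3, so H_2 = Z.

As a check, the Euler characteristic is 9 − 27 + 18 = 0, which agrees with 1 − 2 + 1 = 0.
(K is a triangulation of the torus T^2.)

H_0 = Z,  H_1 = Z^2,  H_2 = Z.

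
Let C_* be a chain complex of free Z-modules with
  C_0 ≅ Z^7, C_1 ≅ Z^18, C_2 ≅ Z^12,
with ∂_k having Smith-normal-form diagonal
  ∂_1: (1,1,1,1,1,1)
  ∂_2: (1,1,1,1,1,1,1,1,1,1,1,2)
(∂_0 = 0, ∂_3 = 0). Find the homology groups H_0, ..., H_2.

H_0: b_0 = 7 − 0 − 6 = 1; torsion from ∂_1 factors > 1: none. So H_0 ≅ Z.
H_1: b_1 = 18 − 6 − 12 = 0; torsion from ∂_2 factors > 1: [2]. So H_1 ≅ Z/2.
H_2: b_2 = 12 − 12 − 0 = 0; torsion from ∂_3 factors > 1: none. So H_2 ≅ 0.

H_0 ≅ Z,  H_1 ≅ Z/2,  H_2 = 0.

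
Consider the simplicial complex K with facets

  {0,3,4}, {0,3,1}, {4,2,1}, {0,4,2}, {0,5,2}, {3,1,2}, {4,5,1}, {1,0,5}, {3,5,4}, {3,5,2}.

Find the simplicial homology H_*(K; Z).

We work with the vertex ordering 0 < 1 < 2 < 3 < 4 < 5. The simplices of K, each written with vertices in increasing order, are:

  0-simplices (6): [0], [1], [2], [3], [4], [5]
  1-simplices (15): [0,1], [0,2], [0,3], [0,4], [0,5], [1,2], [1,3], [1,4], [1,5], [2,3], [2,4], [2,5], [3,4], [3,5], [4,5]
  2-simplices (10): [0,1,3], [0,1,5], [0,2,4], [0,2,5], [0,3,4], [1,2,3], [1,2,4], [1,4,5], [2,3,5], [3,4,5]

giving chain groups C_0 ≅ Z^6, C_1 ≅ Z^15, C_2 ≅ Z^10.

The boundary map ∂_1: C_1 → C_0 maps an edge to its endpoints' difference, ∂[p,q] = q − p. For instance
  ∂[0,2] = [2] − [0].
The 6×15 boundary matrix has rank 5 and Smith normal form diag(1,1,1,1,1).

Boundary ∂_2: C_2 → C_1 sends each 2-simplex [p,q,r] to [q,r] − [p,r] + [p,q]. For instance
  ∂[1,4,5] = [4,5] − [1,5] + [1,4],
  ∂[0,3,4] = [3,4] − [0,4] + [0,3].
As a 15×10 matrix over Z this has rank 10, with invariant factors (1,1,1,1,1,1,1,1,1,2).

Now H_k = ker ∂_k / im ∂_{k+1}, so:

  H_0: rank C_0 − rank ∂_1 = 6 − 5 = 1, and the invariant factors of ∂_1 are all 1, so H_0 = Z.
  H_1: rank ker ∂_1 − rank ∂_2 = (15 − 5) − 10 = 0, and ∂_2 has invariant factor 2 > 1, so H_1 = Z_2.
  H_2: rank ker ∂_2 − rank ∂_3 = (10 − 10) − 0 = 0, and there is no ∂_3, so H_2 = 0.

(K is a triangulation of the real projective plane RP^2.)

H_0 = Z,  H_1 = Z_2,  H_2 = 0.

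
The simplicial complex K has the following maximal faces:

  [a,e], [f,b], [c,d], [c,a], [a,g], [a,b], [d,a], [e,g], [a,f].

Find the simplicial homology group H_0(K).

H_0 = Z.

Order the vertices as a < b < c < d < e < f < g. Listing each simplex with vertices in this order, K has dimension 1 with simplices:

  0-simplices (7): a, b, c, d, e, f, g
  1-simplices (9): ab, ac, ad, ae, af, ag, bf, cd, eg

Hence C_0 ≅ Z^7, C_1 ≅ Z^9.

∂_1: C_1 → C_0 maps an edge to its endpoints' difference, ∂[p,q] = q − p. For instance
  ∂eg = g − e.
As a 7×9 matrix over Z this has rank 6, with invariant factors (1,1,1,1,1,1).

Reading off H_k = ker ∂_k / im ∂_{k+1}:

  H_0: rank C_0 − rank ∂_1 = 7 − 6 = 1, and the invariant factors of ∂_1 are all 1, so H_0 = Z.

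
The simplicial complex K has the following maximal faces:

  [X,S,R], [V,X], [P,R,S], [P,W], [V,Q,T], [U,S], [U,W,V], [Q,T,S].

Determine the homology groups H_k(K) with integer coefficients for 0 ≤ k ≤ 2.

H_0 = Z,  H_1 = Z^3,  H_2 = 0.

Order the vertices as P < Q < R < S < T < U < V < W < X. Listing each simplex with vertices in this order, K has dimension 2 with simplices:

  0-simplices (9): P, Q, R, S, T, U, V, W, X
  1-simplices (16): PR, PS, PW, QS, QT, QV, RS, RX, ST, SU, SX, TV, UV, UW, VW, VX
  2-simplices (5): PRS, QST, QTV, RSX, UVW

so the chain groups are C_0 ≅ Z^9, C_1 ≅ Z^16, C_2 ≅ Z^5.

∂_1: C_1 → C_0 maps an edge to its endpoints' difference, ∂[p,q] = q − p.
The resulting 9×16 matrix has rank 8, and its Smith normal form has invariant factors (1,1,1,1,1,1,1,1).

Boundary ∂_2: C_2 → C_1 maps a triangle to the signed sum of its edges. For instance
  ∂RSX = SX − RX + RS,
  ∂QTV = TV − QV + QT.
This gives a 16×5 integer matrix of rank 5; reducing to Smith normal form yields diagonal entries (1,1,1,1,1).

From H_k ≅ ker(∂_k) / im(∂_{k+1}) we obtain:

  H_0: rank C_0 − rank ∂_1 = 9 − 8 = 1, and the invariant factors of ∂_1 are all 1, so H_0 ≅ Z.
  H_1: rank ker ∂_1 − rank ∂_2 = (16 − 8) − 5 = 3, and the invariant factors of ∂_2 are all 1, so H_1 ≅ Z^3.
  H_2: rank ker ∂_2 − rank ∂_3 = (5 − 5) − 0 = 0, and there is no ∂_3, so H_2 ≅ 0.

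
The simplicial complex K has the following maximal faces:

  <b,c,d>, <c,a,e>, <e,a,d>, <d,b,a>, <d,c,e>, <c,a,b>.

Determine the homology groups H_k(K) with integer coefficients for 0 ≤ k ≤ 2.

We work with the vertex ordering a < b < c < d < e. The simplices of K, each written with vertices in increasing order, are:

  0-simplices (5): a, b, c, d, e
  1-simplices (9): ab, ac, ad, ae, bc, bd, cd, ce, de
  2-simplices (6): abc, abd, ace, ade, bcd, cde

giving chain groups C_0 ≅ Z^5, C_1 ≅ Z^9, C_2 ≅ Z^6.

∂_1: C_1 → C_0 maps an edge to its endpoints' difference, ∂[p,q] = q − p.
The resulting 5×9 matrix has rank 4, and its Smith normal form has invariant factors (1,1,1,1).

Boundary ∂_2: C_2 → C_1 sends each 2-simplex [p,q,r] to [q,r] − [p,r] + [p,q]. For instance
  ∂bcd = cd − bd + bc,
  ∂cde = de − ce + cd.
The resulting 9×6 matrix has rank 5, and its Smith normal form has invariant factors (1,1,1,1,1).

Computing H_k = (kernel of ∂_k) / (image of ∂_{k+1}):

  H_0: rank C_0 − rank ∂_1 = 5 − 4 = 1, and the invariant factors of ∂_1 are all 1, so H_0 ≅ Z.
  H_1: rank ker ∂_1 − rank ∂_2 = (9 − 4) − 5 = 0, and the invariant factors of ∂_2 are all 1, so H_1 ≅ 0.
  H_2: rank ker ∂_2 − rank ∂_3 = (6 − 5) − 0 = 1, and there is no ∂_3, so H_2 ≅ Z.

H_0 ≅ Z,  H_1 = 0,  H_2 ≅ Z.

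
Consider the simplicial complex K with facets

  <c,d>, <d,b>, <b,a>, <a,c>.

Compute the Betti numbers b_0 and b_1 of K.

K has 4 vertices, 4 edges.
rank ∂_0 = 0, rank ∂_1 = 3 ⇒ b_0 = 4 − 0 − 3 = 1; all invariant factors of ∂_1 are 1 so no torsion. So H_0 = Z.
rank ∂_1 = 3, rank ∂_2 = 0 ⇒ b_1 = 4 − 3 − 0 = 1. So H_1 = Z.

b_0 = 1, b_1 = 1.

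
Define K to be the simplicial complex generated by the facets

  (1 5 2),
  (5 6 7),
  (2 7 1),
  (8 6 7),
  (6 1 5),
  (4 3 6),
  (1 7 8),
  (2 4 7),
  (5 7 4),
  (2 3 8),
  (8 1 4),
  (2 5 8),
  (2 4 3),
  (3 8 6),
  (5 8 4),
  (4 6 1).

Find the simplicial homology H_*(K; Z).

Take the total order 1 < 2 < 3 < 4 < 5 < 6 < 7 < 8 on the vertex set. Then K (dimension 2) consists of the simplices:

  0-simplices (8): [1], [2], [3], [4], [5], [6], [7], [8]
  1-simplices (24): (24 of them)
  2-simplices (16): [1,2,5], [1,2,7], [1,4,6], [1,4,8], [1,5,6], [1,7,8], [2,3,4], [2,3,8], [2,4,7], [2,5,8], [3,4,6], [3,6,8], [4,5,7], [4,5,8], [5,6,7], [6,7,8]

giving chain groups C_0 ≅ Z^8, C_1 ≅ Z^24, C_2 ≅ Z^16.

Boundary ∂_1: C_1 → C_0 is given by ∂[p,q] = [q] − [p]. For instance
  ∂[1,8] = [8] − [1].
This gives a 8×24 integer matrix of rank 7; reducing to Smith normal form yields diagonal entries (1,1,1,1,1,1,1).

The boundary map ∂_2: C_2 → C_1 maps a triangle to the signed sum of its edges. For instance
  ∂[1,2,7] = [2,7] − [1,7] + [1,2],
  ∂[4,5,8] = [5,8] − [4,8] + [4,5].
As a 24×16 matrix over Z this has rank 15, with invariant factors (1,1,1,1,1,1,1,1,1,1,1,1,1,1,1).

From H_k ≅ ker(∂_k) / im(∂_{k+1}) we obtain:

  H_0: rank C_0 − rank ∂_1 = 8 − 7 = 1, and the invariant factors of ∂_1 are all 1, so H_0 ≅ Z.
  H_1: rank ker ∂_1 − rank ∂_2 = (24 − 7) − 15 = 2, and the invariant factors of ∂_2 are all 1, so H_1 ≅ Z^2.
  H_2: rank ker ∂_2 − rank ∂_3 = (16 − 15) − 0 = 1, and there is no ∂_3, so H_2 ≅ Z.

(K is a triangulation of the torus T^2.)

H_0 ≅ Z,  H_1 ≅ Z^2,  H_2 ≅ Z.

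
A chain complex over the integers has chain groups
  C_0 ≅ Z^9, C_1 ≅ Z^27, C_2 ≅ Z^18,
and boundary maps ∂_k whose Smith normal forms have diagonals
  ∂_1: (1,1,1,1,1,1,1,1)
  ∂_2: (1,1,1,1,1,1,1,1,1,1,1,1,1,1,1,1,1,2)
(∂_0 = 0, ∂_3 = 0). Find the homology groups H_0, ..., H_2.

H_0: b_0 = 9 − 0 − 8 = 1; torsion from ∂_1 factors > 1: none. So H_0 = Z.
H_1: b_1 = 27 − 8 − 18 = 1; torsion from ∂_2 factors > 1: [2]. So H_1 = Z ⊕ Z/2.
H_2: b_2 = 18 − 18 − 0 = 0; torsion from ∂_3 factors > 1: none. So H_2 = 0.

H_0 = Z,  H_1 = Z ⊕ Z/2,  H_2 = 0.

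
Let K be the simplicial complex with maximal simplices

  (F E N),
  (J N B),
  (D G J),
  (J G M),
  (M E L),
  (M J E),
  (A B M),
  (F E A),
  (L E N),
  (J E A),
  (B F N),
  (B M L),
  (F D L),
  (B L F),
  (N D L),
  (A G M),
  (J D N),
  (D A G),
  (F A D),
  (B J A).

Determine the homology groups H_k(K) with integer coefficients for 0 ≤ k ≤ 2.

H_0 = Z,  H_1 = Z × Z/2,  H_2 = 0.

Order the vertices as A < B < D < E < F < G < J < L < M < N. Listing each simplex with vertices in this order, K has dimension 2 with simplices:

  0-simplices (10): A, B, D, E, F, G, J, L, M, N
  1-simplices (30): AB, AD, AE, AF, AG, AJ, AM, BF, BJ, BL, BM, BN, DF, DG, DJ, DL, DN, EF, EJ, EL, EM, EN, FL, FN, GJ, GM, JM, JN, LM, LN
  2-simplices (20): ABJ, ABM, ADF, ADG, AEF, AEJ, AGM, BFL, BFN, BJN, BLM, DFL, DGJ, DJN, DLN, EFN, EJM, ELM, ELN, GJM

Hence C_0 ≅ Z^10, C_1 ≅ Z^30, C_2 ≅ Z^20.

The boundary map ∂_1: C_1 → C_0 sends each edge [p,q] (with p < q) to q − p.
The 10×30 boundary matrix has rank 9 and Smith normal form diag(1,1,1,1,1,1,1,1,1).

Boundary ∂_2: C_2 → C_1 maps a triangle to the signed sum of its edges. For instance
  ∂EFN = FN − EN + EF,
  ∂DGJ = GJ − DJ + DG.
As a 30×20 matrix over Z this has rank 20, with invariant factors (1,1,1,1,1,1,1,1,1,1,1,1,1,1,1,1,1,1,1,2).

From H_k ≅ ker(∂_k) / im(∂_{k+1}) we obtain:

  H_0: rank C_0 − rank ∂_1 = 10 − 9 = 1, and the invariant factors of ∂_1 are all 1, so H_0 = Z.
  H_1: rank ker ∂_1 − rank ∂_2 = (30 − 9) − 20 = 1, and ∂_2 has invariant factor 2 > 1, so H_1 = Z × Z/2.
  H_2: rank ker ∂_2 − rank ∂_3 = (20 − 20) − 0 = 0, and there is no ∂_3, so H_2 = 0.

(K is a triangulation of the Klein bottle.)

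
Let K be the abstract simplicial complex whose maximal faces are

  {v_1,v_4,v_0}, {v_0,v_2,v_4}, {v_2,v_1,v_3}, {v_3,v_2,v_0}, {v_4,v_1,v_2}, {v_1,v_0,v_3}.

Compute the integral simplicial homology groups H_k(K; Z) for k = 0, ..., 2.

H_0 = Z,  H_1 = 0,  H_2 = Z.

We work with the vertex ordering v_0 < v_1 < v_2 < v_3 < v_4. The simplices of K, each written with vertices in increasing order, are:

  0-simplices (5): [v_0], [v_1], [v_2], [v_3], [v_4]
  1-simplices (9): [v_0,v_1], [v_0,v_2], [v_0,v_3], [v_0,v_4], [v_1,v_2], [v_1,v_3], [v_1,v_4], [v_2,v_3], [v_2,v_4]
  2-simplices (6): [v_0,v_1,v_3], [v_0,v_1,v_4], [v_0,v_2,v_3], [v_0,v_2,v_4], [v_1,v_2,v_3], [v_1,v_2,v_4]

so the chain groups are C_0 ≅ Z^5, C_1 ≅ Z^9, C_2 ≅ Z^6.

The boundary map ∂_1: C_1 → C_0 maps an edge to its endpoints' difference, ∂[p,q] = q − p. For instance
  ∂[v_1,v_3] = [v_3] − [v_1].
This gives a 5×9 integer matrix of rank 4; reducing to Smith normal form yields diagonal entries (1,1,1,1).

Boundary ∂_2: C_2 → C_1 maps a triangle to the signed sum of its edges. For instance
  ∂[v_1,v_2,v_4] = [v_2,v_4] − [v_1,v_4] + [v_1,v_2],
  ∂[v_0,v_1,v_4] = [v_1,v_4] − [v_0,v_4] + [v_0,v_1].
As a 9×6 matrix over Z this has rank 5, with invariant factors (1,1,1,1,1).

Now H_k = ker ∂_k / im ∂_{k+1}, so:

  H_0: rank C_0 − rank ∂_1 = 5 − 4 = 1, and the invariant factors of ∂_1 are all 1, so H_0 = Z.
  H_1: rank ker ∂_1 − rank ∂_2 = (9 − 4) − 5 = 0, and the invariant factors of ∂_2 are all 1, so H_1 = 0.
  H_2: rank ker ∂_2 − rank ∂_3 = (6 − 5) − 0 = 1, and there is no ∂_3, so H_2 = Z.

As a check, the Euler characteristic is 5 − 9 + 6 = 2, which agrees with 1 − 0 + 1 = 2.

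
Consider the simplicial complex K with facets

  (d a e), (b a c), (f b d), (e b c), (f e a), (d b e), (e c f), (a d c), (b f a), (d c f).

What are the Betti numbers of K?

We work with the vertex ordering a < b < c < d < e < f. The simplices of K, each written with vertices in increasing order, are:

  0-simplices (6): a, b, c, d, e, f
  1-simplices (15): ab, ac, ad, ae, af, bc, bd, be, bf, cd, ce, cf, de, df, ef
  2-simplices (10): abc, abf, acd, ade, aef, bce, bde, bdf, cdf, cef

giving chain groups C_0 ≅ Z^6, C_1 ≅ Z^15, C_2 ≅ Z^10.

The boundary map ∂_1: C_1 → C_0 is given by ∂[p,q] = [q] − [p].
As a 6×15 matrix over Z this has rank 5, with invariant factors (1,1,1,1,1).

∂_2: C_2 → C_1 sends each 2-simplex [p,q,r] to [q,r] − [p,r] + [p,q]. For instance
  ∂ade = de − ae + ad,
  ∂bce = ce − be + bc.
As a 15×10 matrix over Z this has rank 10, with invariant factors (1,1,1,1,1,1,1,1,1,2).

Now H_k = ker ∂_k / im ∂_{k+1}, so:

  H_0: rank C_0 − rank ∂_1 = 6 − 5 = 1, and the invariant factors of ∂_1 are all 1, so H_0 ≅ Z.
  H_1: rank ker ∂_1 − rank ∂_2 = (15 − 5) − 10 = 0, and ∂_2 has invariant factor 2 > 1, so H_1 ≅ Z/2.
  H_2: rank ker ∂_2 − rank ∂_3 = (10 − 10) − 0 = 0, and there is no ∂_3, so H_2 ≅ 0.

Hence the Betti numbers are b_0 = 1, b_1 = 0, b_2 = 0.

b_0 = 1, b_1 = 0, b_2 = 0.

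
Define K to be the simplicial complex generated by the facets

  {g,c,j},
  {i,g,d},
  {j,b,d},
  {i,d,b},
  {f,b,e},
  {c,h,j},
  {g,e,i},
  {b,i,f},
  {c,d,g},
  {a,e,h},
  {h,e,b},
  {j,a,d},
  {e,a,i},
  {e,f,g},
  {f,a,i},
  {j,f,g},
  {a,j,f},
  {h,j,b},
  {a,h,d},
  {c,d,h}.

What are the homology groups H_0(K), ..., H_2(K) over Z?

H_0 = Z,  H_1 = Z ⊕ Z/2Z,  H_2 = 0.

K has 10 vertices, 30 edges, 20 triangles.
rank ∂_0 = 0, rank ∂_1 = 9 ⇒ b_0 = 10 − 0 − 9 = 1; all invariant factors of ∂_1 are 1 so no torsion. So H_0 = Z.
rank ∂_1 = 9, rank ∂_2 = 20 ⇒ b_1 = 30 − 9 − 20 = 1; ∂_2 has invariant factor(s) [2] giving torsion. So H_1 = Z ⊕ Z/2Z.
rank ∂_2 = 20, rank ∂_3 = 0 ⇒ b_2 = 20 − 20 − 0 = 0. So H_2 = 0.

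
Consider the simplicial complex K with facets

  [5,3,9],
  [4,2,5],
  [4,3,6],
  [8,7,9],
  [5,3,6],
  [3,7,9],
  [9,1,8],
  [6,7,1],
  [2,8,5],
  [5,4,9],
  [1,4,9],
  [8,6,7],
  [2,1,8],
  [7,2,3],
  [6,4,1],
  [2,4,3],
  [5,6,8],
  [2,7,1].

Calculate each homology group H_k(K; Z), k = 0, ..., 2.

Take the total order 1 < 2 < 3 < 4 < 5 < 6 < 7 < 8 < 9 on the vertex set. Then K (dimension 2) consists of the simplices:

  0-simplices (9): [1], [2], [3], [4], [5], [6], [7], [8], [9]
  1-simplices (27): (27 of them)
  2-simplices (18): [1,2,7], [1,2,8], [1,4,6], [1,4,9], [1,6,7], [1,8,9], [2,3,4], [2,3,7], [2,4,5], [2,5,8], [3,4,6], [3,5,6], [3,5,9], [3,7,9], [4,5,9], [5,6,8], [6,7,8], [7,8,9]

giving chain groups C_0 ≅ Z^9, C_1 ≅ Z^27, C_2 ≅ Z^18.

Boundary ∂_1: C_1 → C_0 maps an edge to its endpoints' difference, ∂[p,q] = q − p. For instance
  ∂[3,9] = [9] − [3].
This gives a 9×27 integer matrix of rank 8; reducing to Smith normal form yields diagonal entries (1,1,1,1,1,1,1,1).

∂_2: C_2 → C_1 maps a triangle to the signed sum of its edges. For instance
  ∂[7,8,9] = [8,9] − [7,9] + [7,8],
  ∂[3,4,6] = [4,6] − [3,6] + [3,4].
As a 27×18 matrix over Z this has rank 18, with invariant factors (1,1,1,1,1,1,1,1,1,1,1,1,1,1,1,1,1,2).

Reading off H_k = ker ∂_k / im ∂_{k+1}:

  H_0: rank C_0 − rank ∂_1 = 9 − 8 = 1, and the invariant factors of ∂_1 are all 1, so H_0 = Z.
  H_1: rank ker ∂_1 − rank ∂_2 = (27 − 8) − 18 = 1, and ∂_2 has invariant factor 2 > 1, so H_1 = Z ⊕ Z/2.
  H_2: rank ker ∂_2 − rank ∂_3 = (18 − 18) − 0 = 0, and there is no ∂_3, so H_2 = 0.

As a check, the Euler characteristic is 9 − 27 + 18 = 0, which agrees with 1 − 1 + 0 = 0.

H_0 = Z,  H_1 = Z ⊕ Z/2,  H_2 = 0.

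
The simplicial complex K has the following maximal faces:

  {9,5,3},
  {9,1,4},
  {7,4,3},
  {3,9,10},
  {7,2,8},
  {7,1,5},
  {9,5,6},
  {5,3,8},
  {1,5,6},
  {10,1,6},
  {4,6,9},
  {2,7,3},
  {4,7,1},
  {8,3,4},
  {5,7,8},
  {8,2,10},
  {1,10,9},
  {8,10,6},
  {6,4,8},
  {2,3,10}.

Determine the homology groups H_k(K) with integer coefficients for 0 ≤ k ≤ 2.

H_0 ≅ Z,  H_1 ≅ Z × Z/2,  H_2 = 0.

Order the vertices as 1 < 2 < 3 < 4 < 5 < 6 < 7 < 8 < 9 < 10. Listing each simplex with vertices in this order, K has dimension 2 with simplices:

  0-simplices (10): [1], [2], [3], [4], [5], [6], [7], [8], [9], [10]
  1-simplices (30): (30 of them)
  2-simplices (20): (20 of them)

so the chain groups are C_0 ≅ Z^10, C_1 ≅ Z^30, C_2 ≅ Z^20.

∂_1: C_1 → C_0 sends each edge [p,q] (with p < q) to q − p. For instance
  ∂[4,9] = [9] − [4].
This gives a 10×30 integer matrix of rank 9; reducing to Smith normal form yields diagonal entries (1,1,1,1,1,1,1,1,1).

∂_2: C_2 → C_1 sends each 2-simplex [p,q,r] to [q,r] − [p,r] + [p,q]. For instance
  ∂[1,4,7] = [4,7] − [1,7] + [1,4],
  ∂[2,3,7] = [3,7] − [2,7] + [2,3].
The resulting 30×20 matrix has rank 20, and its Smith normal form has invariant factors (1,1,1,1,1,1,1,1,1,1,1,1,1,1,1,1,1,1,1,2).

Reading off H_k = ker ∂_k / im ∂_{k+1}:

  H_0: rank C_0 − rank ∂_1 = 10 − 9 = 1, and the invariant factors of ∂_1 are all 1, so H_0 = Z.
  H_1: rank ker ∂_1 − rank ∂_2 = (30 − 9) − 20 = 1, and ∂_2 has invariant factor 2 > 1, so H_1 = Z × Z/2.
  H_2: rank ker ∂_2 − rank ∂_3 = (20 − 20) − 0 = 0, and there is no ∂_3, so H_2 = 0.

(K is a triangulation of the Klein bottle.)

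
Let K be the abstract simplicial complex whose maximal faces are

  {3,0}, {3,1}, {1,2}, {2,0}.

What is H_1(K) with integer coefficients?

Order the vertices as 0 < 1 < 2 < 3. Listing each simplex with vertices in this order, K has dimension 1 with simplices:

  0-simplices (4): [0], [1], [2], [3]
  1-simplices (4): [0,2], [0,3], [1,2], [1,3]

giving chain groups C_0 ≅ Z^4, C_1 ≅ Z^4.

Boundary ∂_1: C_1 → C_0 sends each edge [p,q] (with p < q) to q − p. For instance
  ∂[0,3] = [3] − [0].
The resulting 4×4 matrix has rank 3, and its Smith normal form has invariant factors (1,1,1).

Reading off H_k = ker ∂_k / im ∂_{k+1}:

  H_1: rank ker ∂_1 − rank ∂_2 = (4 − 3) − 0 = 1, and there is no ∂_2, so H_1 ≅ Z.

(K is a triangulation of the circle S^1.)

H_1 = Z.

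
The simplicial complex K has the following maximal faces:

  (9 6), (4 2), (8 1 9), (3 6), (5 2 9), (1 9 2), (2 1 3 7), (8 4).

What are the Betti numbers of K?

b_0 = 1, b_1 = 2, b_2 = 0, b_3 = 0.

Order the vertices as 1 < 2 < 3 < 4 < 5 < 6 < 7 < 8 < 9. Listing each simplex with vertices in this order, K has dimension 3 with simplices:

  0-simplices (9): [1], [2], [3], [4], [5], [6], [7], [8], [9]
  1-simplices (16): [1,2], [1,3], [1,7], [1,8], [1,9], [2,3], [2,4], [2,5], [2,7], [2,9], [3,6], [3,7], [4,8], [5,9], [6,9], [8,9]
  2-simplices (7): [1,2,3], [1,2,7], [1,2,9], [1,3,7], [1,8,9], [2,3,7], [2,5,9]
  3-simplices (1): [1,2,3,7]

Hence C_0 ≅ Z^9, C_1 ≅ Z^16, C_2 ≅ Z^7, C_3 ≅ Z^1.

The boundary map ∂_1: C_1 → C_0 is given by ∂[p,q] = [q] − [p]. For instance
  ∂[1,2] = [2] − [1].
The resulting 9×16 matrix has rank 8, and its Smith normal form has invariant factors (1,1,1,1,1,1,1,1).

∂_2: C_2 → C_1 maps a triangle to the signed sum of its edges. For instance
  ∂[1,2,7] = [2,7] − [1,7] + [1,2],
  ∂[2,5,9] = [5,9] − [2,9] + [2,5].
The 16×7 boundary matrix has rank 6 and Smith normal form diag(1,1,1,1,1,1).

Boundary ∂_3: C_3 → C_2 sends each 3-simplex σ to the alternating sum Σ_i (−1)^i (σ with its i-th vertex removed). For instance
  ∂[1,2,3,7] = [2,3,7] − [1,3,7] + [1,2,7] − [1,2,3].
The 7×1 boundary matrix has rank 1 and Smith normal form diag(1).

Now H_k = ker ∂_k / im ∂_{k+1}, so:

  H_0: rank C_0 − rank ∂_1 = 9 − 8 = 1, and the invariant factors of ∂_1 are all 1, so H_0 ≅ Z.
  H_1: rank ker ∂_1 − rank ∂_2 = (16 − 8) − 6 = 2, and the invariant factors of ∂_2 are all 1, so H_1 ≅ Z^2.
  H_2: rank ker ∂_2 − rank ∂_3 = (7 − 6) − 1 = 0, and the invariant factors of ∂_3 are all 1, so H_2 ≅ 0.
  H_3: rank ker ∂_3 − rank ∂_4 = (1 − 1) − 0 = 0, and there is no ∂_4, so H_3 ≅ 0.

Hence the Betti numbers are b_0 = 1, b_1 = 2, b_2 = 0, b_3 = 0.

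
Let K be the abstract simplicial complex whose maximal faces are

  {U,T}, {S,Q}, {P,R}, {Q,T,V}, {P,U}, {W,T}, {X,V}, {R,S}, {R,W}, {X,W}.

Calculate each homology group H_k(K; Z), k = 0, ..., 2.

H_0 ≅ Z,  H_1 ≅ Z^3,  H_2 = 0.

We work with the vertex ordering P < Q < R < S < T < U < V < W < X. The simplices of K, each written with vertices in increasing order, are:

  0-simplices (9): P, Q, R, S, T, U, V, W, X
  1-simplices (12): PR, PU, QS, QT, QV, RS, RW, TU, TV, TW, VX, WX
  2-simplices (1): QTV

giving chain groups C_0 ≅ Z^9, C_1 ≅ Z^12, C_2 ≅ Z^1.

∂_1: C_1 → C_0 is given by ∂[p,q] = [q] − [p]. For instance
  ∂VX = X − V.
This gives a 9×12 integer matrix of rank 8; reducing to Smith normal form yields diagonal entries (1,1,1,1,1,1,1,1).

Boundary ∂_2: C_2 → C_1 sends each 2-simplex [p,q,r] to [q,r] − [p,r] + [p,q]. For instance
  ∂QTV = TV − QV + QT.
As a 12×1 matrix over Z this has rank 1, with invariant factors (1).

From H_k ≅ ker(∂_k) / im(∂_{k+1}) we obtain:

  H_0: rank C_0 − rank ∂_1 = 9 − 8 = 1, and the invariant factors of ∂_1 are all 1, so H_0 ≅ Z.
  H_1: rank ker ∂_1 − rank ∂_2 = (12 − 8) − 1 = 3, and the invariant factors of ∂_2 are all 1, so H_1 ≅ Z^3.
  H_2: rank ker ∂_2 − rank ∂_3 = (1 − 1) − 0 = 0, and there is no ∂_3, so H_2 ≅ 0.

As a check, the Euler characteristic is 9 − 12 + 1 = -2, which agrees with 1 − 3 + 0 = -2.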